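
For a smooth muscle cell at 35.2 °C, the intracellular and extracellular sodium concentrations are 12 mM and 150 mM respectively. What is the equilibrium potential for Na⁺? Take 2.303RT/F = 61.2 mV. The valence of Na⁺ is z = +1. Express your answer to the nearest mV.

67 mV

E = (61.2/z) · log₁₀([Na⁺]_out/[Na⁺]_in) with z = +1.
= (61.2/1) · log₁₀(150/12) = 61.20 · log₁₀(12.5)
= 61.20 · (1.0969) = 67.13 mV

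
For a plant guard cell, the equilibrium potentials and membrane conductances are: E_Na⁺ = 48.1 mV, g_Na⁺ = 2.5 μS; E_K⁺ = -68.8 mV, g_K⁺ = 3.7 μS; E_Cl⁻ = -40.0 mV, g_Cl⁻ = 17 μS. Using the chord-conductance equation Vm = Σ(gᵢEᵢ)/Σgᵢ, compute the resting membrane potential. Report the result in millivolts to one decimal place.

Σ gᵢEᵢ = 2.5·(48.1) + 3.7·(-68.8) + 17·(-40.0) = -814.31
Σ gᵢ = 2.5 + 3.7 + 17 = 23.2
Vm = -814.31 / 23.2 = -35.10 mV

-35.1 mV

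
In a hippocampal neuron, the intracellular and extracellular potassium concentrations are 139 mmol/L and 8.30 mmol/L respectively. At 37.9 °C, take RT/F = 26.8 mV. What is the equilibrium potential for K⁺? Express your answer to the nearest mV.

-76 mV

E = (26.8/z) · ln([K⁺]_out/[K⁺]_in) with z = +1.
= (26.8/1) · ln(8.30/139) = 26.80 · ln(0.05971)
= 26.80 · (-2.8182) = -75.53 mV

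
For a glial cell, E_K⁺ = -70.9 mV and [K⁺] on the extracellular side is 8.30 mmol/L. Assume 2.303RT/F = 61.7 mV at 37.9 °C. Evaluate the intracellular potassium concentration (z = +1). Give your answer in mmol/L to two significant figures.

Nernst: E = (61.7/1) · log₁₀([out]/[in]), so log₁₀([out]/[in]) = -70.9 × 1 / 61.7 = -1.1491.
[out]/[in] = 10^(-1.1491) = 0.07094.
[in] = 8.30 / 0.07094 = 117 mmol/L.

120 mmol/L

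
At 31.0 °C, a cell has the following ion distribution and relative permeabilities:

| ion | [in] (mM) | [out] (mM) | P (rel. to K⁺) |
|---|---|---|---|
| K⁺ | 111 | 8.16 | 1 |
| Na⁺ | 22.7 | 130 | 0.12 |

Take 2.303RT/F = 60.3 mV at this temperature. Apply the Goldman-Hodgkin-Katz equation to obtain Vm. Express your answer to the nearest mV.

-41 mV

Vm = 60.3 · log₁₀[(Σ P·[cation]ₒ + Σ P·[anion]ᵢ) / (Σ P·[cation]ᵢ + Σ P·[anion]ₒ)]
Numerator = 1×8.16 + 0.12×130 = 23.76
Denominator = 1×111 + 0.12×22.7 = 113.7
Vm = 60.3 · log₁₀(0.20893) = 60.3 × (-0.6800) = -41.00 mV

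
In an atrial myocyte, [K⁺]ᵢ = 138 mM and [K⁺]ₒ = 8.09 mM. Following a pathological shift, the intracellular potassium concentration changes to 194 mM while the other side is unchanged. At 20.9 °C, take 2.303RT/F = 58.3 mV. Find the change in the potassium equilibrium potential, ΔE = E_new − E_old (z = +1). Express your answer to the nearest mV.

-9 mV

E_old = (58.3/1)·log₁₀(8.09/138) = -71.82 mV
E_new = (58.3/1)·log₁₀(8.09/194) = -80.45 mV
ΔE = -80.45 − (-71.82) = -8.62 mV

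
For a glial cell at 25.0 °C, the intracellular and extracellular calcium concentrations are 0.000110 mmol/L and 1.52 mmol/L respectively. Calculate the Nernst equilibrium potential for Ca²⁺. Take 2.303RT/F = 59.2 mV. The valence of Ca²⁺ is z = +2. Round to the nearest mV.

123 mV

E = (59.2/z) · log₁₀([Ca²⁺]_out/[Ca²⁺]_in) with z = +2.
= (59.2/2) · log₁₀(1.52/0.000110) = 29.60 · log₁₀(1.382e+04)
= 29.60 · (4.1405) = 122.56 mV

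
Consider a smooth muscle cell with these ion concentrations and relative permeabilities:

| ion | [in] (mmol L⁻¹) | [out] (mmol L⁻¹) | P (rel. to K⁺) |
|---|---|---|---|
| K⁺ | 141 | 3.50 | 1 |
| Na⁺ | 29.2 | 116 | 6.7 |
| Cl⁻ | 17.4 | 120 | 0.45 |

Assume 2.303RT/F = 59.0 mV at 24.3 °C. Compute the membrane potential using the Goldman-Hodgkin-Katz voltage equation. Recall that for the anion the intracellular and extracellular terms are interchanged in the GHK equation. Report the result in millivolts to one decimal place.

Vm = 59.0 · log₁₀[(Σ P·[cation]ₒ + Σ P·[anion]ᵢ) / (Σ P·[cation]ᵢ + Σ P·[anion]ₒ)]
Numerator = 1×3.50 + 6.7×116 + 0.45×17.4 = 788.5
Denominator = 1×141 + 6.7×29.2 + 0.45×120 = 390.6
Vm = 59.0 · log₁₀(2.0186) = 59.0 × (0.3050) = 18.00 mV

18.0 mV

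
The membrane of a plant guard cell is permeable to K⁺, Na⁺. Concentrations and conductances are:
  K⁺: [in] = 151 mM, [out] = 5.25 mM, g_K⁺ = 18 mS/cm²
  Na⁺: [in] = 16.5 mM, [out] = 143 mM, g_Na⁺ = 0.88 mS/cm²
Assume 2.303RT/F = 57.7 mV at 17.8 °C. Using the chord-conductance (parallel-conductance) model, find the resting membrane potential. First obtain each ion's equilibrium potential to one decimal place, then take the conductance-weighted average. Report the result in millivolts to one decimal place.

-77.8 mV

E_K⁺ = (57.7/1)·log₁₀(5.25/151) = -84.2 mV
E_Na⁺ = (57.7/1)·log₁₀(143/16.5) = 54.1 mV
Vm = (Σ gᵢEᵢ)/(Σ gᵢ) = (18·-84.2 + 0.88·54.1) / (18 + 0.88)
= -1467.99 / 18.88 = -77.75 mV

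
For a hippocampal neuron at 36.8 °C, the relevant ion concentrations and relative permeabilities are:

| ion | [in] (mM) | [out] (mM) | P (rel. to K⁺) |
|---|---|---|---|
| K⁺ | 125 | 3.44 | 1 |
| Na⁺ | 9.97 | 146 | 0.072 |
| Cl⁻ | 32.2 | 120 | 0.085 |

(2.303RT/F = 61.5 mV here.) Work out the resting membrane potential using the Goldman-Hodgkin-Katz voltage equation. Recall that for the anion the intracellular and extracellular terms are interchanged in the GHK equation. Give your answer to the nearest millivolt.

Vm = 61.5 · log₁₀[(Σ P·[cation]ₒ + Σ P·[anion]ᵢ) / (Σ P·[cation]ᵢ + Σ P·[anion]ₒ)]
Numerator = 1×3.44 + 0.072×146 + 0.085×32.2 = 16.69
Denominator = 1×125 + 0.072×9.97 + 0.085×120 = 135.9
Vm = 61.5 · log₁₀(0.12279) = 61.5 × (-0.9108) = -56.02 mV

-56 mV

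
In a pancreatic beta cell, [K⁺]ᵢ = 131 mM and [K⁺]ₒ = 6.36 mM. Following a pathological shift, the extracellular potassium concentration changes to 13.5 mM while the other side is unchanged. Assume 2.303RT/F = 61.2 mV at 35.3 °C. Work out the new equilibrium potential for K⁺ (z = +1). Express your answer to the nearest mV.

-60 mV

After the shift: [K⁺]_out = 13.5, [K⁺]_in = 131 mM.
E_new = (61.2/1)·log₁₀(13.5/131) = 61.20 · (-0.9869) = -60.40 mV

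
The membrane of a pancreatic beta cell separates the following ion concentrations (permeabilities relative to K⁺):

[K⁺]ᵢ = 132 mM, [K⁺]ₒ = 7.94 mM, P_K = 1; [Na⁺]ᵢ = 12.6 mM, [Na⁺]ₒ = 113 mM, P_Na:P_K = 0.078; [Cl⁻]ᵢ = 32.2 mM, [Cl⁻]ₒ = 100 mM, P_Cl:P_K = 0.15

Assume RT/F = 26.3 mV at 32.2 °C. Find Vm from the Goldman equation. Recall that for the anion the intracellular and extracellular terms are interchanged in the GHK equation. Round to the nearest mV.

-51 mV

Vm = 26.3 · ln[(Σ P·[cation]ₒ + Σ P·[anion]ᵢ) / (Σ P·[cation]ᵢ + Σ P·[anion]ₒ)]
Numerator = 1×7.94 + 0.078×113 + 0.15×32.2 = 21.58
Denominator = 1×132 + 0.078×12.6 + 0.15×100 = 148
Vm = 26.3 · ln(0.14585) = 26.3 × (-1.9251) = -50.63 mV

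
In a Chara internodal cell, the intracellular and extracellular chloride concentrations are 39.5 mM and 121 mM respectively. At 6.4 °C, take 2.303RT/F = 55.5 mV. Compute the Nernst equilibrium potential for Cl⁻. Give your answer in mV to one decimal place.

E = (55.5/z) · log₁₀([Cl⁻]_out/[Cl⁻]_in) with z = -1.
For an anion, dividing by z = -1 reverses the sign.
= (55.5/-1) · log₁₀(121/39.5) = -55.50 · log₁₀(3.063)
= -55.50 · (0.4862) = -26.98 mV

-27.0 mV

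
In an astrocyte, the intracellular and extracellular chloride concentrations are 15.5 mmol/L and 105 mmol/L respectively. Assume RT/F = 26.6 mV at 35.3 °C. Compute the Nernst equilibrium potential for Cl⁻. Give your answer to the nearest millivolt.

-51 mV

E = (26.6/z) · ln([Cl⁻]_out/[Cl⁻]_in) with z = -1.
For an anion, dividing by z = -1 reverses the sign.
= (26.6/-1) · ln(105/15.5) = -26.60 · ln(6.774)
= -26.60 · (1.9131) = -50.89 mV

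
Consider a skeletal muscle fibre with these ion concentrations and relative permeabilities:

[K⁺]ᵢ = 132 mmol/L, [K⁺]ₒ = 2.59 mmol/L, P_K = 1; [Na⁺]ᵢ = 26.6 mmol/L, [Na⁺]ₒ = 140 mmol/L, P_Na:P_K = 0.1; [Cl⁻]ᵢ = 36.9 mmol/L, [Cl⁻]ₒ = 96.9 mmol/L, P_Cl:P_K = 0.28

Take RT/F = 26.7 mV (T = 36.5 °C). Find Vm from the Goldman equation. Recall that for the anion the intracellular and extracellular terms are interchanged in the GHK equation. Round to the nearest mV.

-48 mV

Vm = 26.7 · ln[(Σ P·[cation]ₒ + Σ P·[anion]ᵢ) / (Σ P·[cation]ᵢ + Σ P·[anion]ₒ)]
Numerator = 1×2.59 + 0.1×140 + 0.28×36.9 = 26.92
Denominator = 1×132 + 0.1×26.6 + 0.28×96.9 = 161.8
Vm = 26.7 · ln(0.1664) = 26.7 × (-1.7934) = -47.88 mV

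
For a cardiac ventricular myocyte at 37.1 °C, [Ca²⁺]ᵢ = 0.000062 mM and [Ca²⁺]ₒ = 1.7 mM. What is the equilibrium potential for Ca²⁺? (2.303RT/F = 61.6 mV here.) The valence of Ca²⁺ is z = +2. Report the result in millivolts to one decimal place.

E = (61.6/z) · log₁₀([Ca²⁺]_out/[Ca²⁺]_in) with z = +2.
= (61.6/2) · log₁₀(1.7/0.000062) = 30.80 · log₁₀(2.742e+04)
= 30.80 · (4.4381) = 136.69 mV

136.7 mV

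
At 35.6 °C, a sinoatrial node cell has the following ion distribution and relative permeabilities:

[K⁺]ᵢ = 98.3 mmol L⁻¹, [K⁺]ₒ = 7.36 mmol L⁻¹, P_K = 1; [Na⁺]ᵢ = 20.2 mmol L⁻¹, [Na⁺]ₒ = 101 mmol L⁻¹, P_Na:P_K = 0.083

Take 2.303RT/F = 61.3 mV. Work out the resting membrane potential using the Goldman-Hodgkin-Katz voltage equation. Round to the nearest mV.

Vm = 61.3 · log₁₀[(Σ P·[cation]ₒ + Σ P·[anion]ᵢ) / (Σ P·[cation]ᵢ + Σ P·[anion]ₒ)]
Numerator = 1×7.36 + 0.083×101 = 15.74
Denominator = 1×98.3 + 0.083×20.2 = 99.98
Vm = 61.3 · log₁₀(0.15747) = 61.3 × (-0.8028) = -49.21 mV

-49 mV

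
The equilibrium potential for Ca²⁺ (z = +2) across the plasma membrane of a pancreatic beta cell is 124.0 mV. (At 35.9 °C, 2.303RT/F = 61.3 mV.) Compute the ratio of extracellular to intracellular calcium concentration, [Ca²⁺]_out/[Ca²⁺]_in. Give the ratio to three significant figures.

log₁₀([out]/[in]) = E·z/(61.3) = 124.0 × 2 / 61.3 = 4.0457
[out]/[in] = 10^(4.0457) = 1.111e+04

11100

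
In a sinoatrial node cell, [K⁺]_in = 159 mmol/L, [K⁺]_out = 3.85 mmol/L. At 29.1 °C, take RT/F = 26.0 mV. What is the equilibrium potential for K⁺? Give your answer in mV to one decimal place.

-96.7 mV

E = (26.0/z) · ln([K⁺]_out/[K⁺]_in) with z = +1.
= (26.0/1) · ln(3.85/159) = 26.00 · ln(0.02421)
= 26.00 · (-3.7208) = -96.74 mV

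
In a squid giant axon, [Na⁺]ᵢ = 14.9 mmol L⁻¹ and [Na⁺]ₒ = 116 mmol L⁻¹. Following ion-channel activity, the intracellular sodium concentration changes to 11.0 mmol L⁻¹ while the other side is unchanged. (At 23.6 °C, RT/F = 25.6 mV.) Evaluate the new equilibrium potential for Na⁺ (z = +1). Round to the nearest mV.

60 mV

After the shift: [Na⁺]_out = 116, [Na⁺]_in = 11.0 mmol L⁻¹.
E_new = (25.6/1)·ln(116/11.0) = 25.60 · (2.3557) = 60.31 mV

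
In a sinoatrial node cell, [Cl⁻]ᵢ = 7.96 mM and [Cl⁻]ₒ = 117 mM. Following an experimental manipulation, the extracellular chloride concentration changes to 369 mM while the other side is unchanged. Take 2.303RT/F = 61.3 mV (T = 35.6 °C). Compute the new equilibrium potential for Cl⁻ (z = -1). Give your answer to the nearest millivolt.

-102 mV

After the shift: [Cl⁻]_out = 369, [Cl⁻]_in = 7.96 mM.
E_new = (61.3/-1)·log₁₀(369/7.96) = -61.30 · (1.6661) = -102.13 mV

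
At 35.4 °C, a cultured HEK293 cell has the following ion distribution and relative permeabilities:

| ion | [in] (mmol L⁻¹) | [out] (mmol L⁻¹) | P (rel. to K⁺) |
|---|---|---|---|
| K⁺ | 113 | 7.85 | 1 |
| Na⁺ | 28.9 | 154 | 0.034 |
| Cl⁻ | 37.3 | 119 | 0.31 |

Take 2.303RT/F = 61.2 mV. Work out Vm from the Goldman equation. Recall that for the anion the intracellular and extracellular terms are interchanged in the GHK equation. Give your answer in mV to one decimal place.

Vm = 61.2 · log₁₀[(Σ P·[cation]ₒ + Σ P·[anion]ᵢ) / (Σ P·[cation]ᵢ + Σ P·[anion]ₒ)]
Numerator = 1×7.85 + 0.034×154 + 0.31×37.3 = 24.65
Denominator = 1×113 + 0.034×28.9 + 0.31×119 = 150.9
Vm = 61.2 · log₁₀(0.16338) = 61.2 × (-0.7868) = -48.15 mV

-48.2 mV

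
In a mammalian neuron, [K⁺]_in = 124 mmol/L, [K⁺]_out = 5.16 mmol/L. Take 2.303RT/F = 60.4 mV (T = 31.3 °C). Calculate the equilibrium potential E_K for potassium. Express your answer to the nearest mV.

-83 mV

E = (60.4/z) · log₁₀([K⁺]_out/[K⁺]_in) with z = +1.
= (60.4/1) · log₁₀(5.16/124) = 60.40 · log₁₀(0.04161)
= 60.40 · (-1.3808) = -83.40 mV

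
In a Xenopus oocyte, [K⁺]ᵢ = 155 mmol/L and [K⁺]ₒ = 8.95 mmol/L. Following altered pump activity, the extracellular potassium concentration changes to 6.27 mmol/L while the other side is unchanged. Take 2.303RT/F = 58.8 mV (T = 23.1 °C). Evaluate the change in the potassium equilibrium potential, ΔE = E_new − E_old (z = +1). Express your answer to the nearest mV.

-9 mV

E_old = (58.8/1)·log₁₀(8.95/155) = -72.82 mV
E_new = (58.8/1)·log₁₀(6.27/155) = -81.91 mV
ΔE = -81.91 − (-72.82) = -9.09 mV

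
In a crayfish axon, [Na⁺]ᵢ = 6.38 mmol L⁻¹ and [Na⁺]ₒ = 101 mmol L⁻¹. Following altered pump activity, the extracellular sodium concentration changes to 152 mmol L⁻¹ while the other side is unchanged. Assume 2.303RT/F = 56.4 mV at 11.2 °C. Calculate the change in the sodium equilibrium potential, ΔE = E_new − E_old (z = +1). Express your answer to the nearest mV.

E_old = (56.4/1)·log₁₀(101/6.38) = 67.65 mV
E_new = (56.4/1)·log₁₀(152/6.38) = 77.66 mV
ΔE = 77.66 − (67.65) = 10.01 mV

10 mV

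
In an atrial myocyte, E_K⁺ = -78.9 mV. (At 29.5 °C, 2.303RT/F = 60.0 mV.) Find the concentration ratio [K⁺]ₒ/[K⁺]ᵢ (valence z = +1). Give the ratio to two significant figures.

log₁₀([out]/[in]) = E·z/(60.0) = -78.9 × 1 / 60.0 = -1.3150
[out]/[in] = 10^(-1.3150) = 0.04842

0.048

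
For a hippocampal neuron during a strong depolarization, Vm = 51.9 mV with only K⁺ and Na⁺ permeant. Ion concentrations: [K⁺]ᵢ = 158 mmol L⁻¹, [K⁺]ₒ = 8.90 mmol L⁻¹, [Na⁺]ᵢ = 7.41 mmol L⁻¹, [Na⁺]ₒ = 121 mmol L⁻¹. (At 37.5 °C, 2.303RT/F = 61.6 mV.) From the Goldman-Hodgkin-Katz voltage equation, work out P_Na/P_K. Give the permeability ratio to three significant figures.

15.7

Let α = P_Na/P_K. GHK: Vm = 61.6·log₁₀[(Kₒ + α·Naₒ)/(Kᵢ + α·Naᵢ)].
10^(Vm/61.6) = 10^(51.9/61.6) = 6.9588
So 6.9588·(Kᵢ + α·Naᵢ) = Kₒ + α·Naₒ → α = (6.9588·158.0 − 8.9) / (121.0 − 6.9588·7.41)
α = (1099 − 8.9) / (121.0 − 51.56) = 1091/69.44 = 15.71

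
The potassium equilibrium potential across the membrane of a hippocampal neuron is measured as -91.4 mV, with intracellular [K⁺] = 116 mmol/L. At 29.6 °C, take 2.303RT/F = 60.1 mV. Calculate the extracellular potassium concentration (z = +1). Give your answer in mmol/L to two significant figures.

Nernst: E = (60.1/1) · log₁₀([out]/[in]), so log₁₀([out]/[in]) = -91.4 × 1 / 60.1 = -1.5208.
[out]/[in] = 10^(-1.5208) = 0.03014.
[out] = 0.03014 × 116 = 3.497 mmol/L.

3.5 mmol/L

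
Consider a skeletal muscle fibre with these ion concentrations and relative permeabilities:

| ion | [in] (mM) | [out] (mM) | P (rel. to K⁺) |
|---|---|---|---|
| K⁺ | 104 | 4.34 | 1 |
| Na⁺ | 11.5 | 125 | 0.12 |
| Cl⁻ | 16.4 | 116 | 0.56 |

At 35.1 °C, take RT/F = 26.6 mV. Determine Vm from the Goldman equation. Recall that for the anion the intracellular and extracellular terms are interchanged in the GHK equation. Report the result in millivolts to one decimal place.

Vm = 26.6 · ln[(Σ P·[cation]ₒ + Σ P·[anion]ᵢ) / (Σ P·[cation]ᵢ + Σ P·[anion]ₒ)]
Numerator = 1×4.34 + 0.12×125 + 0.56×16.4 = 28.52
Denominator = 1×104 + 0.12×11.5 + 0.56×116 = 170.3
Vm = 26.6 · ln(0.16745) = 26.6 × (-1.7871) = -47.54 mV

-47.5 mV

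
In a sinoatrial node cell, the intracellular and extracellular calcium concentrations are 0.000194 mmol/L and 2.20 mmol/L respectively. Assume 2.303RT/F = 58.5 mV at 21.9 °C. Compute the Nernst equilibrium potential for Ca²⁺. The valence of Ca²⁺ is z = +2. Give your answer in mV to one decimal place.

E = (58.5/z) · log₁₀([Ca²⁺]_out/[Ca²⁺]_in) with z = +2.
= (58.5/2) · log₁₀(2.20/0.000194) = 29.25 · log₁₀(1.134e+04)
= 29.25 · (4.0546) = 118.60 mV

118.6 mV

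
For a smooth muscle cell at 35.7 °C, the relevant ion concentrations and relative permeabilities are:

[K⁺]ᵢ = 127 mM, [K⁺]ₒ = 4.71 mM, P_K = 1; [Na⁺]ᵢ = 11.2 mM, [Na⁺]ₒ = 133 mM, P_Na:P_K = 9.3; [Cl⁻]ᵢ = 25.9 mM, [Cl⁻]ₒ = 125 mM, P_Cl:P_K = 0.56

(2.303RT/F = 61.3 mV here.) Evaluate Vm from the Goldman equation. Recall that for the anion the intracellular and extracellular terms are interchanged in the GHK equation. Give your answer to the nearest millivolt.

Vm = 61.3 · log₁₀[(Σ P·[cation]ₒ + Σ P·[anion]ᵢ) / (Σ P·[cation]ᵢ + Σ P·[anion]ₒ)]
Numerator = 1×4.71 + 9.3×133 + 0.56×25.9 = 1256
Denominator = 1×127 + 9.3×11.2 + 0.56×125 = 301.2
Vm = 61.3 · log₁₀(4.1709) = 61.3 × (0.6202) = 38.02 mV

38 mV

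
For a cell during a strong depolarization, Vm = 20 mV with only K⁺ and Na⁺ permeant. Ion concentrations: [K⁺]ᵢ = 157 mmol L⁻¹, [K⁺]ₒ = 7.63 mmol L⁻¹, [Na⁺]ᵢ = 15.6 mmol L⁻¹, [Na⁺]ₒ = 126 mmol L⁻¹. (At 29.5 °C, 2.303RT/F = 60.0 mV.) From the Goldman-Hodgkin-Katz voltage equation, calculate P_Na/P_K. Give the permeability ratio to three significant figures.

Let α = P_Na/P_K. GHK: Vm = 60.0·log₁₀[(Kₒ + α·Naₒ)/(Kᵢ + α·Naᵢ)].
10^(Vm/60.0) = 10^(20.0/60.0) = 2.1544
So 2.1544·(Kᵢ + α·Naᵢ) = Kₒ + α·Naₒ → α = (2.1544·157.0 − 7.63) / (126.0 − 2.1544·15.6)
α = (338.2 − 7.63) / (126.0 − 33.61) = 330.6/92.39 = 3.578

3.58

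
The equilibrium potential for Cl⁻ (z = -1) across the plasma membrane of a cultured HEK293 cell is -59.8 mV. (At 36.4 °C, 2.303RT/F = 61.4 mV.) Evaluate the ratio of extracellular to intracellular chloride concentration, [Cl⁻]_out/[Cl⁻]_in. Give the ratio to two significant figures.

log₁₀([out]/[in]) = E·z/(61.4) = -59.8 × -1 / 61.4 = 0.9739
[out]/[in] = 10^(0.9739) = 9.418

9.4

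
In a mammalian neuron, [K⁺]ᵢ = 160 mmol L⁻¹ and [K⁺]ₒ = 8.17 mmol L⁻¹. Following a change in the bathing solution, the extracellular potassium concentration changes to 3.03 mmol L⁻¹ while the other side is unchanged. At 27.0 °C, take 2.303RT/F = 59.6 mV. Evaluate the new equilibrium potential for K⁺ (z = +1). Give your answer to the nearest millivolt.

After the shift: [K⁺]_out = 3.03, [K⁺]_in = 160 mmol L⁻¹.
E_new = (59.6/1)·log₁₀(3.03/160) = 59.60 · (-1.7227) = -102.67 mV

-103 mV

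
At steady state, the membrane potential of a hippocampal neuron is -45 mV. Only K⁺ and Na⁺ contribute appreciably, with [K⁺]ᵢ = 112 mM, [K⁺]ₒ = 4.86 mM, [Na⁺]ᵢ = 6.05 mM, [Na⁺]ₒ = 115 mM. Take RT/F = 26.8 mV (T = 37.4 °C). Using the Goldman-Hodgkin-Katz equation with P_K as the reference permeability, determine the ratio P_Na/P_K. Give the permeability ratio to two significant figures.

0.14

Let α = P_Na/P_K. GHK: Vm = 26.8·ln[(Kₒ + α·Naₒ)/(Kᵢ + α·Naᵢ)].
e^(Vm/26.8) = e^(-45.0/26.8) = 0.18654
So 0.18654·(Kᵢ + α·Naᵢ) = Kₒ + α·Naₒ → α = (0.18654·112.0 − 4.86) / (115.0 − 0.18654·6.05)
α = (20.89 − 4.86) / (115.0 − 1.129) = 16.03/113.9 = 0.1408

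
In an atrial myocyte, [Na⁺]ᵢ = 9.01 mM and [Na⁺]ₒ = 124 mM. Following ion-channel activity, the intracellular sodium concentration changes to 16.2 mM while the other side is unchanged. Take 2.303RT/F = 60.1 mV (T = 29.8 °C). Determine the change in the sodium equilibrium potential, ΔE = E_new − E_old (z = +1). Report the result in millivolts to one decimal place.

E_old = (60.1/1)·log₁₀(124/9.01) = 68.44 mV
E_new = (60.1/1)·log₁₀(124/16.2) = 53.12 mV
ΔE = 53.12 − (68.44) = -15.31 mV

-15.3 mV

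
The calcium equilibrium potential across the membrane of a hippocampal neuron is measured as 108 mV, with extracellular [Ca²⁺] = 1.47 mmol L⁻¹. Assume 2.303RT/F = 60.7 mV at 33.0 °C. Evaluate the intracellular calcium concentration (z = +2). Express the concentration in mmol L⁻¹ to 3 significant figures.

Nernst: E = (60.7/2) · log₁₀([out]/[in]), so log₁₀([out]/[in]) = 108.0 × 2 / 60.7 = 3.5585.
[out]/[in] = 10^(3.5585) = 3618.
[in] = 1.47 / 3618 = 0.0004063 mmol L⁻¹.

0.000406 mmol L⁻¹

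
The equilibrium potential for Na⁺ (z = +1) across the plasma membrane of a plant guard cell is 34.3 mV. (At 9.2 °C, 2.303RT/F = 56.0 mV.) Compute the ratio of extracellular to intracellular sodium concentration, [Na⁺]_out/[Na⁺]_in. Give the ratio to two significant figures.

log₁₀([out]/[in]) = E·z/(56.0) = 34.3 × 1 / 56.0 = 0.6125
[out]/[in] = 10^(0.6125) = 4.097

4.1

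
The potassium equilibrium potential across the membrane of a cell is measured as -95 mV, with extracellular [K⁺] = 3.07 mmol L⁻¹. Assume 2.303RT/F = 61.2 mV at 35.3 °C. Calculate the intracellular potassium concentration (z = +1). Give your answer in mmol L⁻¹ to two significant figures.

Nernst: E = (61.2/1) · log₁₀([out]/[in]), so log₁₀([out]/[in]) = -95.0 × 1 / 61.2 = -1.5523.
[out]/[in] = 10^(-1.5523) = 0.02804.
[in] = 3.07 / 0.02804 = 109.5 mmol L⁻¹.

110 mmol L⁻¹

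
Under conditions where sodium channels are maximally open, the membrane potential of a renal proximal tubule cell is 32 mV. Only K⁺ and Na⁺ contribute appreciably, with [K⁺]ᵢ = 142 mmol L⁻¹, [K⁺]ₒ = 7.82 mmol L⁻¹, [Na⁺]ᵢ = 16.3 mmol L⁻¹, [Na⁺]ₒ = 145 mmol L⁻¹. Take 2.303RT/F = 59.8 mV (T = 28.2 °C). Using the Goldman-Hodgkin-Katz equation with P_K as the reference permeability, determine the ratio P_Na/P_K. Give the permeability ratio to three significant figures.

Let α = P_Na/P_K. GHK: Vm = 59.8·log₁₀[(Kₒ + α·Naₒ)/(Kᵢ + α·Naᵢ)].
10^(Vm/59.8) = 10^(32.0/59.8) = 3.4286
So 3.4286·(Kᵢ + α·Naᵢ) = Kₒ + α·Naₒ → α = (3.4286·142.0 − 7.82) / (145.0 − 3.4286·16.3)
α = (486.9 − 7.82) / (145.0 − 55.89) = 479/89.11 = 5.376

5.38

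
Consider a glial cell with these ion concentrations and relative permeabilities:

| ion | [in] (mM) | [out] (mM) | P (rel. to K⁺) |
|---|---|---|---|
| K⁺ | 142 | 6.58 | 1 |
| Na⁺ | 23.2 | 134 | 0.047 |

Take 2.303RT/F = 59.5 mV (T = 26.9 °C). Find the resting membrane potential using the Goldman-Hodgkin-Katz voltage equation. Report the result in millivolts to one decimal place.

-62.2 mV

Vm = 59.5 · log₁₀[(Σ P·[cation]ₒ + Σ P·[anion]ᵢ) / (Σ P·[cation]ᵢ + Σ P·[anion]ₒ)]
Numerator = 1×6.58 + 0.047×134 = 12.88
Denominator = 1×142 + 0.047×23.2 = 143.1
Vm = 59.5 · log₁₀(0.089999) = 59.5 × (-1.0458) = -62.22 mV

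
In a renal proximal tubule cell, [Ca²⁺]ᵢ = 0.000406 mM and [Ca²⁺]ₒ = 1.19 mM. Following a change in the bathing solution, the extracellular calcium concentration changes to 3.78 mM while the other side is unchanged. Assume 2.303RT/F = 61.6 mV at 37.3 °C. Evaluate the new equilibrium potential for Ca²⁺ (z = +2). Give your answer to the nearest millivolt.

122 mV

After the shift: [Ca²⁺]_out = 3.78, [Ca²⁺]_in = 0.000406 mM.
E_new = (61.6/2)·log₁₀(3.78/0.000406) = 30.80 · (3.9690) = 122.24 mV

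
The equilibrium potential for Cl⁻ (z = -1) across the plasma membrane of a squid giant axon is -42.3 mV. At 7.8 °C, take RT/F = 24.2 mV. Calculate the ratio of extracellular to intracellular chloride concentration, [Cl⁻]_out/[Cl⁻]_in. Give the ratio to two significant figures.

ln([out]/[in]) = E·z/(24.2) = -42.3 × -1 / 24.2 = 1.7479
[out]/[in] = e^(1.7479) = 5.743

5.7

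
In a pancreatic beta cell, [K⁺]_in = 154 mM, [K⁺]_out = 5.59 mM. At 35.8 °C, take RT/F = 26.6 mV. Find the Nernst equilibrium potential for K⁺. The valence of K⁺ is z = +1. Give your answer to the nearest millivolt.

-88 mV

E = (26.6/z) · ln([K⁺]_out/[K⁺]_in) with z = +1.
= (26.6/1) · ln(5.59/154) = 26.60 · ln(0.0363)
= 26.60 · (-3.3160) = -88.20 mV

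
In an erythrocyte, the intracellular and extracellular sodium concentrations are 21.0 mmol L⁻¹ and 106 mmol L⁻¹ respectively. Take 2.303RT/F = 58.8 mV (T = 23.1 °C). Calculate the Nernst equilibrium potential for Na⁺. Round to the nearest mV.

41 mV

E = (58.8/z) · log₁₀([Na⁺]_out/[Na⁺]_in) with z = +1.
= (58.8/1) · log₁₀(106/21.0) = 58.80 · log₁₀(5.048)
= 58.80 · (0.7031) = 41.34 mV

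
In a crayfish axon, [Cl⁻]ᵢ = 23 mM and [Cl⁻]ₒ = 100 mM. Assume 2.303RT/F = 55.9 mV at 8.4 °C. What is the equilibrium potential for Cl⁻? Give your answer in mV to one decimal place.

-35.7 mV

E = (55.9/z) · log₁₀([Cl⁻]_out/[Cl⁻]_in) with z = -1.
For an anion, dividing by z = -1 reverses the sign.
= (55.9/-1) · log₁₀(100/23) = -55.90 · log₁₀(4.348)
= -55.90 · (0.6383) = -35.68 mV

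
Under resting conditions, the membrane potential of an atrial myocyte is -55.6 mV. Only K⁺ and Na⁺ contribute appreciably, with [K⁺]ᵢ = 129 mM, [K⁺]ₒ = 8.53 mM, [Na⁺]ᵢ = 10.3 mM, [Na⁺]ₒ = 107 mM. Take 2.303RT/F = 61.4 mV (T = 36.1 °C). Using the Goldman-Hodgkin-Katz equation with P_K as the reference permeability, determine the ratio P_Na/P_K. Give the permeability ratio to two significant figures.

0.071

Let α = P_Na/P_K. GHK: Vm = 61.4·log₁₀[(Kₒ + α·Naₒ)/(Kᵢ + α·Naᵢ)].
10^(Vm/61.4) = 10^(-55.6/61.4) = 0.1243
So 0.1243·(Kᵢ + α·Naᵢ) = Kₒ + α·Naₒ → α = (0.1243·129.0 − 8.53) / (107.0 − 0.1243·10.3)
α = (16.03 − 8.53) / (107.0 − 1.28) = 7.504/105.7 = 0.07098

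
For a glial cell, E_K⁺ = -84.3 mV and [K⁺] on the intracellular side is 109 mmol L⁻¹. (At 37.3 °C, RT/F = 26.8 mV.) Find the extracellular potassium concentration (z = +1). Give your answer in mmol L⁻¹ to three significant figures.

Nernst: E = (26.8/1) · ln([out]/[in]), so ln([out]/[in]) = -84.3 × 1 / 26.8 = -3.1455.
[out]/[in] = e^(-3.1455) = 0.04304.
[out] = 0.04304 × 109 = 4.692 mmol L⁻¹.

4.69 mmol L⁻¹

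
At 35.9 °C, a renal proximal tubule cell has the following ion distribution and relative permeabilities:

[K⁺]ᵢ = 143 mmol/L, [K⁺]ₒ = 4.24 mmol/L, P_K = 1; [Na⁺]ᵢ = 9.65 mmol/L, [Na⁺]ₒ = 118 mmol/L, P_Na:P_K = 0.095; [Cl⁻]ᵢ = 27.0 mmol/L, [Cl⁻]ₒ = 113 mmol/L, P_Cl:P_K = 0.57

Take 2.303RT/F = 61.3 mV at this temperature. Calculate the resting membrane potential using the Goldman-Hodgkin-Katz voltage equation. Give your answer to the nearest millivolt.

Vm = 61.3 · log₁₀[(Σ P·[cation]ₒ + Σ P·[anion]ᵢ) / (Σ P·[cation]ᵢ + Σ P·[anion]ₒ)]
Numerator = 1×4.24 + 0.095×118 + 0.57×27.0 = 30.84
Denominator = 1×143 + 0.095×9.65 + 0.57×113 = 208.3
Vm = 61.3 · log₁₀(0.14804) = 61.3 × (-0.8296) = -50.86 mV

-51 mV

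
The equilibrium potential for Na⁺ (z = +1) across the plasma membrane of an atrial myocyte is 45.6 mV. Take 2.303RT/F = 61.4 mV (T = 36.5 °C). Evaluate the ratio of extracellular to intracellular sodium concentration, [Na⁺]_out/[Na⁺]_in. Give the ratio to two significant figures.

5.5

log₁₀([out]/[in]) = E·z/(61.4) = 45.6 × 1 / 61.4 = 0.7427
[out]/[in] = 10^(0.7427) = 5.529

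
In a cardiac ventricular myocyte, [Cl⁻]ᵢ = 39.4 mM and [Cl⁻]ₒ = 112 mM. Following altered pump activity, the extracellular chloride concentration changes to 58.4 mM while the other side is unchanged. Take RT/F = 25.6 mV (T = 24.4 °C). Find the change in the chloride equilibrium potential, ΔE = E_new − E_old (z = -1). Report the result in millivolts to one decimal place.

E_old = (25.6/-1)·ln(112/39.4) = -26.75 mV
E_new = (25.6/-1)·ln(58.4/39.4) = -10.07 mV
ΔE = -10.07 − (-26.75) = 16.67 mV

16.7 mV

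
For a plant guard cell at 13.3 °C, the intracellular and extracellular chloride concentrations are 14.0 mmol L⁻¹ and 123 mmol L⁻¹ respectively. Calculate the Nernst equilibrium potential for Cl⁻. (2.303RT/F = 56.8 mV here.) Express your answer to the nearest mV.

-54 mV

E = (56.8/z) · log₁₀([Cl⁻]_out/[Cl⁻]_in) with z = -1.
For an anion, dividing by z = -1 reverses the sign.
= (56.8/-1) · log₁₀(123/14.0) = -56.80 · log₁₀(8.786)
= -56.80 · (0.9438) = -53.61 mV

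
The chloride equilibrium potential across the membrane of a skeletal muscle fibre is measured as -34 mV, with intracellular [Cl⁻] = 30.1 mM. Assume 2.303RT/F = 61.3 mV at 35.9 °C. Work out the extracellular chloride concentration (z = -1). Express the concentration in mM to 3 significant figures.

108 mM

Nernst: E = (61.3/-1) · log₁₀([out]/[in]), so log₁₀([out]/[in]) = -34.0 × -1 / 61.3 = 0.5546.
[out]/[in] = 10^(0.5546) = 3.586.
[out] = 3.586 × 30.1 = 107.9 mM.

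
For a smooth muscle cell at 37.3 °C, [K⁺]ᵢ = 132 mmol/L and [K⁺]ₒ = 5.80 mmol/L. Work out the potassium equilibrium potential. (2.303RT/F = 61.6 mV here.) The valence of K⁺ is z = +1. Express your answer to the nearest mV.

E = (61.6/z) · log₁₀([K⁺]_out/[K⁺]_in) with z = +1.
= (61.6/1) · log₁₀(5.80/132) = 61.60 · log₁₀(0.04394)
= 61.60 · (-1.3571) = -83.60 mV

-84 mV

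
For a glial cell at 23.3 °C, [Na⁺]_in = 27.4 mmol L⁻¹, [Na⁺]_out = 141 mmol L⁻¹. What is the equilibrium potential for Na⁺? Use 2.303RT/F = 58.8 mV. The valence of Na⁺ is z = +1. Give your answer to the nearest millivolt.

42 mV

E = (58.8/z) · log₁₀([Na⁺]_out/[Na⁺]_in) with z = +1.
= (58.8/1) · log₁₀(141/27.4) = 58.80 · log₁₀(5.146)
= 58.80 · (0.7115) = 41.83 mV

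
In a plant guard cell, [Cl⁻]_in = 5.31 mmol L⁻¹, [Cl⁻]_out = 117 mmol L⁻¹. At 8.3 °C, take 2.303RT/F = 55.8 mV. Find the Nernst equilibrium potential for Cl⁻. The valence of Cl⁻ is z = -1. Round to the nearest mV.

E = (55.8/z) · log₁₀([Cl⁻]_out/[Cl⁻]_in) with z = -1.
For an anion, dividing by z = -1 reverses the sign.
= (55.8/-1) · log₁₀(117/5.31) = -55.80 · log₁₀(22.03)
= -55.80 · (1.3431) = -74.94 mV

-75 mV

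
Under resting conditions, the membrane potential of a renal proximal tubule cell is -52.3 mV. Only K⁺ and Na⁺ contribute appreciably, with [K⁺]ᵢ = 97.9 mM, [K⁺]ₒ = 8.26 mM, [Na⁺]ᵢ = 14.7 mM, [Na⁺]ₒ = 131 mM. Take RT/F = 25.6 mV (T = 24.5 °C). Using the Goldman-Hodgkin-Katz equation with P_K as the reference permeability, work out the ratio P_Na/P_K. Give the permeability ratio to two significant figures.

Let α = P_Na/P_K. GHK: Vm = 25.6·ln[(Kₒ + α·Naₒ)/(Kᵢ + α·Naᵢ)].
e^(Vm/25.6) = e^(-52.3/25.6) = 0.12964
So 0.12964·(Kᵢ + α·Naᵢ) = Kₒ + α·Naₒ → α = (0.12964·97.9 − 8.26) / (131.0 − 0.12964·14.7)
α = (12.69 − 8.26) / (131.0 − 1.906) = 4.432/129.1 = 0.03433

0.034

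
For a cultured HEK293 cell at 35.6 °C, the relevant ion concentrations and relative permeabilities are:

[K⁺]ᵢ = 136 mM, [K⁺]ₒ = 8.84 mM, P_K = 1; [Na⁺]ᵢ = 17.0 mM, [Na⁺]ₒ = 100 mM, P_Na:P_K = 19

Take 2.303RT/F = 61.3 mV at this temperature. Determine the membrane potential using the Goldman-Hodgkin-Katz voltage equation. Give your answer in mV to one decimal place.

37.9 mV

Vm = 61.3 · log₁₀[(Σ P·[cation]ₒ + Σ P·[anion]ᵢ) / (Σ P·[cation]ᵢ + Σ P·[anion]ₒ)]
Numerator = 1×8.84 + 19×100 = 1909
Denominator = 1×136 + 19×17.0 = 459
Vm = 61.3 · log₁₀(4.1587) = 61.3 × (0.6190) = 37.94 mV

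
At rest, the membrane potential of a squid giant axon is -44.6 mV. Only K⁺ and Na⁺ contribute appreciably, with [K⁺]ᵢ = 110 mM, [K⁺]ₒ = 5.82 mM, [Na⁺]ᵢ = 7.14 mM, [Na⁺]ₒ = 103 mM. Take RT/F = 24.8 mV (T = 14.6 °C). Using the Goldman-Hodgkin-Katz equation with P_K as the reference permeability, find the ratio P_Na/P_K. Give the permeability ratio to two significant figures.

0.12

Let α = P_Na/P_K. GHK: Vm = 24.8·ln[(Kₒ + α·Naₒ)/(Kᵢ + α·Naᵢ)].
e^(Vm/24.8) = e^(-44.6/24.8) = 0.16557
So 0.16557·(Kᵢ + α·Naᵢ) = Kₒ + α·Naₒ → α = (0.16557·110.0 − 5.82) / (103.0 − 0.16557·7.14)
α = (18.21 − 5.82) / (103.0 − 1.182) = 12.39/101.8 = 0.1217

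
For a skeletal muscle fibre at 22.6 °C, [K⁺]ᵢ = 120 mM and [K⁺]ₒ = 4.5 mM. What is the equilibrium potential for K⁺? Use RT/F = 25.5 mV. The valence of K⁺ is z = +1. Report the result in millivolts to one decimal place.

-83.7 mV

E = (25.5/z) · ln([K⁺]_out/[K⁺]_in) with z = +1.
= (25.5/1) · ln(4.5/120) = 25.50 · ln(0.0375)
= 25.50 · (-3.2834) = -83.73 mV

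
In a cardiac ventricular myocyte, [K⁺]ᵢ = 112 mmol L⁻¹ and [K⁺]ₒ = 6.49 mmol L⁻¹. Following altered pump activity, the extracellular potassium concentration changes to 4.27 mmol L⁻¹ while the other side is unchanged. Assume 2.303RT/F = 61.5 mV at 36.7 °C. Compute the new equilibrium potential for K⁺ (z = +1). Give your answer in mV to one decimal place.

-87.3 mV

After the shift: [K⁺]_out = 4.27, [K⁺]_in = 112 mmol L⁻¹.
E_new = (61.5/1)·log₁₀(4.27/112) = 61.50 · (-1.4188) = -87.26 mV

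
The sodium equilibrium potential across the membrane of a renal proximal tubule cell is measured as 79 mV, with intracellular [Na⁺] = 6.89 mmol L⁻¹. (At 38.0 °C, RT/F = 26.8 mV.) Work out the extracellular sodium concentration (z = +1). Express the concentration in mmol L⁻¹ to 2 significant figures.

Nernst: E = (26.8/1) · ln([out]/[in]), so ln([out]/[in]) = 79.0 × 1 / 26.8 = 2.9478.
[out]/[in] = e^(2.9478) = 19.06.
[out] = 19.06 × 6.89 = 131.3 mmol L⁻¹.

130 mmol L⁻¹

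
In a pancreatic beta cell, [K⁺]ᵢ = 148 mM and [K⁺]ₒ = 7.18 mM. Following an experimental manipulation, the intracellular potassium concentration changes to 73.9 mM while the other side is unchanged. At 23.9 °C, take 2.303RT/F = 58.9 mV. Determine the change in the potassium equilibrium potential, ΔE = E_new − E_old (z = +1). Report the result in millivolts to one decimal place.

17.8 mV

E_old = (58.9/1)·log₁₀(7.18/148) = -77.40 mV
E_new = (58.9/1)·log₁₀(7.18/73.9) = -59.64 mV
ΔE = -59.64 − (-77.40) = 17.77 mV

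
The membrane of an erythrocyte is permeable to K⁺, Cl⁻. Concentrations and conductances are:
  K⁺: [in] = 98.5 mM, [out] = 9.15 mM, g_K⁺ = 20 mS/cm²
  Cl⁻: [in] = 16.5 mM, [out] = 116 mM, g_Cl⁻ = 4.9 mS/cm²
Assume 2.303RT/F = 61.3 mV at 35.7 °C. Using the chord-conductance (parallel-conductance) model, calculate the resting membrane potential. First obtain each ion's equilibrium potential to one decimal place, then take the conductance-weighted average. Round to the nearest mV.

-61 mV

E_K⁺ = (61.3/1)·log₁₀(9.15/98.5) = -63.3 mV
E_Cl⁻ = (61.3/-1)·log₁₀(116/16.5) = -51.9 mV
Vm = (Σ gᵢEᵢ)/(Σ gᵢ) = (20·-63.3 + 4.9·-51.9) / (20 + 4.9)
= -1520.31 / 24.9 = -61.06 mV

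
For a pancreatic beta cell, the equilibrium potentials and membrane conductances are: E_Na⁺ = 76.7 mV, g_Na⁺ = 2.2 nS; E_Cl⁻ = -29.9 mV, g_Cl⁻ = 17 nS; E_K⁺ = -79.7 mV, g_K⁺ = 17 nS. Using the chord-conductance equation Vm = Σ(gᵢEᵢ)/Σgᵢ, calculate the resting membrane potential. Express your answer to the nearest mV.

Σ gᵢEᵢ = 2.2·(76.7) + 17·(-29.9) + 17·(-79.7) = -1694.46
Σ gᵢ = 2.2 + 17 + 17 = 36.2
Vm = -1694.46 / 36.2 = -46.81 mV

-47 mV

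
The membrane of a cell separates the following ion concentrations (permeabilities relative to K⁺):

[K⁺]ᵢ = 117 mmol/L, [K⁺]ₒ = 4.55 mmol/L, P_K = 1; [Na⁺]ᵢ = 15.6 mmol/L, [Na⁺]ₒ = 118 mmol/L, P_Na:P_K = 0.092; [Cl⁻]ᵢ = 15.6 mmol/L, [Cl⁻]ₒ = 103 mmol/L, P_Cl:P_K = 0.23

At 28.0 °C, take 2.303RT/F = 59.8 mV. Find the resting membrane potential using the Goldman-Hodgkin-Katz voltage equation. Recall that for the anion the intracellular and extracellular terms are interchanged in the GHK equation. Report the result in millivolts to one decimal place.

Vm = 59.8 · log₁₀[(Σ P·[cation]ₒ + Σ P·[anion]ᵢ) / (Σ P·[cation]ᵢ + Σ P·[anion]ₒ)]
Numerator = 1×4.55 + 0.092×118 + 0.23×15.6 = 18.99
Denominator = 1×117 + 0.092×15.6 + 0.23×103 = 142.1
Vm = 59.8 · log₁₀(0.13364) = 59.8 × (-0.8741) = -52.27 mV

-52.3 mV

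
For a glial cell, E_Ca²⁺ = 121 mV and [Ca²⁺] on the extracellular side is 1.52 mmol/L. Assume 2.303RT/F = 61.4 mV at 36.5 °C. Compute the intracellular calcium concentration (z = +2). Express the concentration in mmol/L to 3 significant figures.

0.000174 mmol/L

Nernst: E = (61.4/2) · log₁₀([out]/[in]), so log₁₀([out]/[in]) = 121.0 × 2 / 61.4 = 3.9414.
[out]/[in] = 10^(3.9414) = 8737.
[in] = 1.52 / 8737 = 0.000174 mmol/L.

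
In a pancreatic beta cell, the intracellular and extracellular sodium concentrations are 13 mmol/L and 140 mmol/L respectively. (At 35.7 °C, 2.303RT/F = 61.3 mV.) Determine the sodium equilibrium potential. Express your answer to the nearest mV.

63 mV

E = (61.3/z) · log₁₀([Na⁺]_out/[Na⁺]_in) with z = +1.
= (61.3/1) · log₁₀(140/13) = 61.30 · log₁₀(10.77)
= 61.30 · (1.0322) = 63.27 mV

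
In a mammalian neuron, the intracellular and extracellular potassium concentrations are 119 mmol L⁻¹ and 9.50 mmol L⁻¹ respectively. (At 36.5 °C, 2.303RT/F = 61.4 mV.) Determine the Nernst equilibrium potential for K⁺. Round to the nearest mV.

-67 mV

E = (61.4/z) · log₁₀([K⁺]_out/[K⁺]_in) with z = +1.
= (61.4/1) · log₁₀(9.50/119) = 61.40 · log₁₀(0.07983)
= 61.40 · (-1.0978) = -67.41 mV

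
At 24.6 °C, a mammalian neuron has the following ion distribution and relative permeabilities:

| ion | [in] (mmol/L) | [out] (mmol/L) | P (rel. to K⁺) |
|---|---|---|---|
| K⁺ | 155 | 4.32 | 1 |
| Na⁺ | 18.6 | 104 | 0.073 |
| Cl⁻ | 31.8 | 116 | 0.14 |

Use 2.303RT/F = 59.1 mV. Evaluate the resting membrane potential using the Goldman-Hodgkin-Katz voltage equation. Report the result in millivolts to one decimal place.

Vm = 59.1 · log₁₀[(Σ P·[cation]ₒ + Σ P·[anion]ᵢ) / (Σ P·[cation]ᵢ + Σ P·[anion]ₒ)]
Numerator = 1×4.32 + 0.073×104 + 0.14×31.8 = 16.36
Denominator = 1×155 + 0.073×18.6 + 0.14×116 = 172.6
Vm = 59.1 · log₁₀(0.09481) = 59.1 × (-1.0231) = -60.47 mV

-60.5 mV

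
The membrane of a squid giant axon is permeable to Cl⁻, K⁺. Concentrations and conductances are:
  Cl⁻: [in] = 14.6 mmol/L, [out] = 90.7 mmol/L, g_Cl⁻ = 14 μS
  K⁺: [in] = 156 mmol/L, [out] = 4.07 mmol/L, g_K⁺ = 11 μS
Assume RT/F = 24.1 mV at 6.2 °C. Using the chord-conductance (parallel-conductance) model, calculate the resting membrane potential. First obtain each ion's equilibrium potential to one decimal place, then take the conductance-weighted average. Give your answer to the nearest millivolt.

-63 mV

E_Cl⁻ = (24.1/-1)·ln(90.7/14.6) = -44.0 mV
E_K⁺ = (24.1/1)·ln(4.07/156) = -87.9 mV
Vm = (Σ gᵢEᵢ)/(Σ gᵢ) = (14·-44.0 + 11·-87.9) / (14 + 11)
= -1582.90 / 25 = -63.32 mV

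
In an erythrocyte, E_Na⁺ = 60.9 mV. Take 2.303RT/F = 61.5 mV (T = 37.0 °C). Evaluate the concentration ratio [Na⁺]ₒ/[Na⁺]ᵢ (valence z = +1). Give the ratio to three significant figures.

9.78

log₁₀([out]/[in]) = E·z/(61.5) = 60.9 × 1 / 61.5 = 0.9902
[out]/[in] = 10^(0.9902) = 9.778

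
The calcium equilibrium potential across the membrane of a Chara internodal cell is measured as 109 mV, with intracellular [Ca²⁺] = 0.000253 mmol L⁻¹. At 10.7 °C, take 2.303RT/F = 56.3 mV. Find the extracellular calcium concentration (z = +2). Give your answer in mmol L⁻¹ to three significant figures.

1.88 mmol L⁻¹

Nernst: E = (56.3/2) · log₁₀([out]/[in]), so log₁₀([out]/[in]) = 109.0 × 2 / 56.3 = 3.8721.
[out]/[in] = 10^(3.8721) = 7449.
[out] = 7449 × 0.000253 = 1.885 mmol L⁻¹.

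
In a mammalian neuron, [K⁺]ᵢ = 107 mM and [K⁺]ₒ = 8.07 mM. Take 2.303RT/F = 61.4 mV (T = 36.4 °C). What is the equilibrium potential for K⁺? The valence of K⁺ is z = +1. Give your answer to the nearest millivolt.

E = (61.4/z) · log₁₀([K⁺]_out/[K⁺]_in) with z = +1.
= (61.4/1) · log₁₀(8.07/107) = 61.40 · log₁₀(0.07542)
= 61.40 · (-1.1225) = -68.92 mV

-69 mV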